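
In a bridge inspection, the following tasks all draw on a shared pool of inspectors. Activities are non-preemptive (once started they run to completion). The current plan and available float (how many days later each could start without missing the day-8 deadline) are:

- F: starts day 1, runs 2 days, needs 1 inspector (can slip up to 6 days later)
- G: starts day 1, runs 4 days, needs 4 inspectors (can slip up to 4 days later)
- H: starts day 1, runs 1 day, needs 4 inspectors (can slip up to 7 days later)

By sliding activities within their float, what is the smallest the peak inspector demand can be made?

Early-start (F@1, G@1, H@1) gives peak 9: d1:9  d2:5  d3:4  d4:4  d5:0  d6:0  d7:0  d8:0.
Shift G→3, H→7.
Schedule F@1, G@3, H@7: d1:1  d2:1  d3:4  d4:4  d5:4  d6:4  d7:4  d8:0 — peak 4.

4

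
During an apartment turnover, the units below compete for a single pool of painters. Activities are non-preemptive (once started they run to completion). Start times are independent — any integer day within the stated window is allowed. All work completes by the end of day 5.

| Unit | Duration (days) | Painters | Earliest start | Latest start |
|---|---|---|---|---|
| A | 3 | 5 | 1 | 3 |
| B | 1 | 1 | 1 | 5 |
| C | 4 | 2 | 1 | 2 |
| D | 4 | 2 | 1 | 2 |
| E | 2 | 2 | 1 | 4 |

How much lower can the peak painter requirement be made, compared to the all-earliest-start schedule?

Early-start peak: d1:12  d2:11  d3:9  d4:4  d5:0 ⇒ 12.
Leveled (A@1, B@1, C@1, D@2, E@4): d1:8  d2:9  d3:9  d4:6  d5:4 ⇒ 9.
Reduction 12 − 9 = 3.

3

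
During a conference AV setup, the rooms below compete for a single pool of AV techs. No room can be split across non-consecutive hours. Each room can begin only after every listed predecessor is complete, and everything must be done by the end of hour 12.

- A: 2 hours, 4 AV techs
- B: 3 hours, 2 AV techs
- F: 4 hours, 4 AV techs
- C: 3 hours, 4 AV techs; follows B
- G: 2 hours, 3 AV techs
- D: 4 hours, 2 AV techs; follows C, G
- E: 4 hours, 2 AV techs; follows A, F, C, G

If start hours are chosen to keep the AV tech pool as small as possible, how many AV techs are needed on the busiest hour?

8

Early-start (A@1, B@1, F@1, C@4, G@1, D@7, E@7) gives peak 13: h1:13  h2:13  h3:6  h4:8  h5:4  h6:4  h7:4  h8:4  h9:4  h10:4  h11:0  h12:0.
Shift F→3, G→7, D→9, E→9.
Schedule A@1, B@1, F@3, C@4, G@7, D@9, E@9: h1:6  h2:6  h3:6  h4:8  h5:8  h6:8  h7:3  h8:3  h9:4  h10:4  h11:4  h12:4 — peak 8.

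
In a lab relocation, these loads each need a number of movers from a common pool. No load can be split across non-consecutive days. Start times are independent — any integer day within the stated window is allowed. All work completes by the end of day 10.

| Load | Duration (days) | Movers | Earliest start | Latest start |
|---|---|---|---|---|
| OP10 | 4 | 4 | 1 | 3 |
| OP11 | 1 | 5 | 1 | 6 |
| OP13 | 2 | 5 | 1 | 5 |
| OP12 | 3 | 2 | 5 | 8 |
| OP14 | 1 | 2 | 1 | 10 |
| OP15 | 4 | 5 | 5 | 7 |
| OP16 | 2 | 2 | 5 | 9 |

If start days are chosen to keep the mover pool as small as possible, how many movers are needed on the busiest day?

9

Early-start (OP10@1, OP11@1, OP13@1, OP12@5, OP14@1, OP15@5, OP16@5) gives peak 16: d1:16  d2:9  d3:4  d4:4  d5:9  d6:9  d7:7  d8:5  d9:0  d10:0.
Shift OP13→2, OP14→4.
Schedule OP10@1, OP11@1, OP13@2, OP12@5, OP14@4, OP15@5, OP16@5: d1:9  d2:9  d3:9  d4:6  d5:9  d6:9  d7:7  d8:5  d9:0  d10:0 — peak 9.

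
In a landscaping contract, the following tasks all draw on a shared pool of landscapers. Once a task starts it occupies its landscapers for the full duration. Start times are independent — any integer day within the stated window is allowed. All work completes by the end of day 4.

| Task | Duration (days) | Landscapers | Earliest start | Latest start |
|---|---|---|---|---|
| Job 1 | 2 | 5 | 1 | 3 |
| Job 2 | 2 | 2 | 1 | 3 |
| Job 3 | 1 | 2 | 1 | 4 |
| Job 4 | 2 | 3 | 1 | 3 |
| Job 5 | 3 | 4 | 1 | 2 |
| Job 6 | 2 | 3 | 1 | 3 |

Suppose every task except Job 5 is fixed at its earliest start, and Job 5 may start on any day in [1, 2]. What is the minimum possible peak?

17

Job 5@1: d1:19  d2:17  d3:4  d4:0 → peak 19
Job 5@2: d1:15  d2:17  d3:4  d4:4 → peak 17
Best is Job 5@2, peak 17.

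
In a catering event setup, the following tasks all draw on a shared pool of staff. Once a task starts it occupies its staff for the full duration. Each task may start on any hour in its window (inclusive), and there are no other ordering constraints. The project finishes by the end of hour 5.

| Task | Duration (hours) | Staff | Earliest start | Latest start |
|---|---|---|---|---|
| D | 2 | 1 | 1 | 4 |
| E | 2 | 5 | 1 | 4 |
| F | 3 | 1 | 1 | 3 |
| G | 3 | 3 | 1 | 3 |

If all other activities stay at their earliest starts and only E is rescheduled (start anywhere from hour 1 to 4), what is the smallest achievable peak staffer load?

E@1: h1:10  h2:10  h3:4  h4:0  h5:0 → peak 10
E@2: h1:5  h2:10  h3:9  h4:0  h5:0 → peak 10
E@3: h1:5  h2:5  h3:9  h4:5  h5:0 → peak 9
E@4: h1:5  h2:5  h3:4  h4:5  h5:5 → peak 5
Best is E@4, peak 5.

5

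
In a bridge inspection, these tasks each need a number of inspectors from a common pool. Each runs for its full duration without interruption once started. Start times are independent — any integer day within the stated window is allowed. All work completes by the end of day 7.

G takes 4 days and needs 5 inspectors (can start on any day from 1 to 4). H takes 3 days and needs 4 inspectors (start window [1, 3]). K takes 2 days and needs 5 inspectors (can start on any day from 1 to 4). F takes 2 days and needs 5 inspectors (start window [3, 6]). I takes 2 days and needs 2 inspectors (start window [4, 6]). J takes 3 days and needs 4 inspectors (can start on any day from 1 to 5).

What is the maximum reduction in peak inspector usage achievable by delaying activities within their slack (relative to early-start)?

7

Early-start peak: d1:18  d2:18  d3:18  d4:12  d5:2  d6:0  d7:0 ⇒ 18.
Leveled (G@1, H@1, K@4, F@6, I@5, J@5): d1:9  d2:9  d3:9  d4:10  d5:11  d6:11  d7:9 ⇒ 11.
Reduction 18 − 11 = 7.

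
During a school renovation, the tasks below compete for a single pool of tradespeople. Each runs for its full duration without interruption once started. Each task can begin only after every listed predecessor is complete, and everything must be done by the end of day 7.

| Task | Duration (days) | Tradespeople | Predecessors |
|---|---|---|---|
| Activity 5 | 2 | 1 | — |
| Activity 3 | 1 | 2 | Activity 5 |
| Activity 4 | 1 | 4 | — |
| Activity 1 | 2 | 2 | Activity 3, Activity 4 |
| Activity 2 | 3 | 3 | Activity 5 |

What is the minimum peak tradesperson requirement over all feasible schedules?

Schedule Activity 5@1, Activity 3@3, Activity 4@1, Activity 1@4, Activity 2@3: d1:5  d2:1  d3:5  d4:5  d5:5  d6:0  d7:0 — peak 5.

5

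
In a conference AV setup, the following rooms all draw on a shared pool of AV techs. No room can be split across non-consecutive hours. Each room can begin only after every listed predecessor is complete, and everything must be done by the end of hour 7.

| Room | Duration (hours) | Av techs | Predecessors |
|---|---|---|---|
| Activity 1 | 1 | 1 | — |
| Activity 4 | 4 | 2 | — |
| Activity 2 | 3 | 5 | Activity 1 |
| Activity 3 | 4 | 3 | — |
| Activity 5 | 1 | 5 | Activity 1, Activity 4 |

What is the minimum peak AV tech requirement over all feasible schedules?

Schedule Activity 1@1, Activity 4@1, Activity 2@2, Activity 3@1, Activity 5@5: h1:6  h2:10  h3:10  h4:10  h5:5  h6:0  h7:0 — peak 10.

10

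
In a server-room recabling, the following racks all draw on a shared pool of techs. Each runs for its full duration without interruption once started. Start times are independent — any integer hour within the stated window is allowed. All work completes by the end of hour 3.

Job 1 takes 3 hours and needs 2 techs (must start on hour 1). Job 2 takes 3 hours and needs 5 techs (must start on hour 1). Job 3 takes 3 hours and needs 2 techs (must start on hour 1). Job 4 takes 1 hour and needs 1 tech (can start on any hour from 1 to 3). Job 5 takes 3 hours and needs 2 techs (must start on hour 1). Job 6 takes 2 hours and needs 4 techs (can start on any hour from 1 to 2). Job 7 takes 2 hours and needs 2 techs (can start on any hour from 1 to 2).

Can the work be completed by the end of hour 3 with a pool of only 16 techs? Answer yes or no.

The minimum achievable peak is 17; 16 < 17, so no feasible schedule stays within the cap.

no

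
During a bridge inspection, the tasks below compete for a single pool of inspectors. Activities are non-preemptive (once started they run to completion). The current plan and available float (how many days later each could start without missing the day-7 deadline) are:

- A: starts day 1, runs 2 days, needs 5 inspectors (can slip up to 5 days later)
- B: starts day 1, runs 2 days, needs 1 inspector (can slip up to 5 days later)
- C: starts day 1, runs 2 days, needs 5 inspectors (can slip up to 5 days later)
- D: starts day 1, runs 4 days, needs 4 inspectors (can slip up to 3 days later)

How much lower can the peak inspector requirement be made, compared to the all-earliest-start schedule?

6

Early-start peak: d1:15  d2:15  d3:4  d4:4  d5:0  d6:0  d7:0 ⇒ 15.
Leveled (A@1, B@1, C@3, D@3): d1:6  d2:6  d3:9  d4:9  d5:4  d6:4  d7:0 ⇒ 9.
Reduction 15 − 9 = 6.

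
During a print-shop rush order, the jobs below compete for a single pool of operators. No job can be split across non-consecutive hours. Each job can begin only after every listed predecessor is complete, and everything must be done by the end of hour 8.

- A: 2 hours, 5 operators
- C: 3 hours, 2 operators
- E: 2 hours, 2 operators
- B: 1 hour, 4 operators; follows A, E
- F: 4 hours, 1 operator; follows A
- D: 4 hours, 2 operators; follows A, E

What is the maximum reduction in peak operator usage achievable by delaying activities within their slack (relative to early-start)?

Early-start peak: h1:9  h2:9  h3:9  h4:3  h5:3  h6:3  h7:0  h8:0 ⇒ 9.
Leveled (A@1, C@3, E@3, B@7, F@3, D@5): h1:5  h2:5  h3:5  h4:5  h5:5  h6:3  h7:6  h8:2 ⇒ 6.
Reduction 9 − 6 = 3.

3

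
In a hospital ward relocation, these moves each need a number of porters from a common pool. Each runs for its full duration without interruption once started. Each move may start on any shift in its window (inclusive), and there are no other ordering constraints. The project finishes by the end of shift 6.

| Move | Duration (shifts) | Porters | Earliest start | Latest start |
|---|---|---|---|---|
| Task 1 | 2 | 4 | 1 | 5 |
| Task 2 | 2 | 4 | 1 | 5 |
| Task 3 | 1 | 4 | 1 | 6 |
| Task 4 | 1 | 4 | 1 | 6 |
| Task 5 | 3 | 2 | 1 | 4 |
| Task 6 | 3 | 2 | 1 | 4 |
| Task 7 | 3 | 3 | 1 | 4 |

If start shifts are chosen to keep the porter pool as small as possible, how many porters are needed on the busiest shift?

Early-start (Task 1@1, Task 2@1, Task 3@1, Task 4@1, Task 5@1, Task 6@1, Task 7@1) gives peak 23: s1:23  s2:15  s3:7  s4:0  s5:0  s6:0.
Shift Task 3→3, Task 4→3, Task 5→4, Task 6→4, Task 7→4.
Schedule Task 1@1, Task 2@1, Task 3@3, Task 4@3, Task 5@4, Task 6@4, Task 7@4: s1:8  s2:8  s3:8  s4:7  s5:7  s6:7 — peak 8.
Total porter-shifts = 45 over 6 shifts ⇒ peak ≥ ⌈45/6⌉ = 8, so 8 is optimal.

8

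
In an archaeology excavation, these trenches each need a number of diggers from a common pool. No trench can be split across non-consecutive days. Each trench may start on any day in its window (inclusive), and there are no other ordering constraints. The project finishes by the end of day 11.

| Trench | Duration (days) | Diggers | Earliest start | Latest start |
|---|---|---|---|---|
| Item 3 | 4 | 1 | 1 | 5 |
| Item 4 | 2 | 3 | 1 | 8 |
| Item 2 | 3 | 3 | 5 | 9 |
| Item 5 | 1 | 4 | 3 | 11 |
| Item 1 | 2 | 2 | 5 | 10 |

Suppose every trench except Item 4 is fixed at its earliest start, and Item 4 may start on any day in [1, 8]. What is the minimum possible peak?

5

Item 4@1: d1:4  d2:4  d3:5  d4:1  d5:5  d6:5  d7:3  d8:0  d9:0  d10:0  d11:0 → peak 5
Item 4@2: d1:1  d2:4  d3:8  d4:1  d5:5  d6:5  d7:3  d8:0  d9:0  d10:0  d11:0 → peak 8
Item 4@3: d1:1  d2:1  d3:8  d4:4  d5:5  d6:5  d7:3  d8:0  d9:0  d10:0  d11:0 → peak 8
Item 4@4: d1:1  d2:1  d3:5  d4:4  d5:8  d6:5  d7:3  d8:0  d9:0  d10:0  d11:0 → peak 8
Item 4@5: d1:1  d2:1  d3:5  d4:1  d5:8  d6:8  d7:3  d8:0  d9:0  d10:0  d11:0 → peak 8
Item 4@6: d1:1  d2:1  d3:5  d4:1  d5:5  d6:8  d7:6  d8:0  d9:0  d10:0  d11:0 → peak 8
Item 4@7: d1:1  d2:1  d3:5  d4:1  d5:5  d6:5  d7:6  d8:3  d9:0  d10:0  d11:0 → peak 6
Item 4@8: d1:1  d2:1  d3:5  d4:1  d5:5  d6:5  d7:3  d8:3  d9:3  d10:0  d11:0 → peak 5
Best is Item 4@1, peak 5.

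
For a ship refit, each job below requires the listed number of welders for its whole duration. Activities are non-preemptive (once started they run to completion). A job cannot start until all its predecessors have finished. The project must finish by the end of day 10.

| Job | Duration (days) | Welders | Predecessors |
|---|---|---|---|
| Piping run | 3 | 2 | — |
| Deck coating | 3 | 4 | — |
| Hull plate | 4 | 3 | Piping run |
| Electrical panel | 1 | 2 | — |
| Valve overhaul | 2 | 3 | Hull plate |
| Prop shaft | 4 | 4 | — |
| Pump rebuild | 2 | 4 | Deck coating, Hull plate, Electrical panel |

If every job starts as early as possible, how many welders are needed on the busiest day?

Early-start schedule: Piping run@1, Deck coating@1, Hull plate@4, Electrical panel@1, Valve overhaul@8, Prop shaft@1, Pump rebuild@8.
Load per day: day 1: 12, day 2: 10, day 3: 10, day 4: 7, day 5: 3, day 6: 3, day 7: 3, day 8: 7, day 9: 7, day 10: 0.
Peak is 12.

12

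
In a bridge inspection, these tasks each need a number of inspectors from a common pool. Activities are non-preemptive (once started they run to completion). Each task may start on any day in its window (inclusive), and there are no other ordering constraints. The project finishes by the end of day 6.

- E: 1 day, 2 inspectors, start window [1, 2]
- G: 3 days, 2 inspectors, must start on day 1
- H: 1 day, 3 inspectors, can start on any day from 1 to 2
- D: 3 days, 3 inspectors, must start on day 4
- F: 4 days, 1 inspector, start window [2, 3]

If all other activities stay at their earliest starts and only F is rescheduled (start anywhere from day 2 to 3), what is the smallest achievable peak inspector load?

7

F@2: d1:7  d2:3  d3:3  d4:4  d5:4  d6:3 → peak 7
F@3: d1:7  d2:2  d3:3  d4:4  d5:4  d6:4 → peak 7
Best is F@2, peak 7.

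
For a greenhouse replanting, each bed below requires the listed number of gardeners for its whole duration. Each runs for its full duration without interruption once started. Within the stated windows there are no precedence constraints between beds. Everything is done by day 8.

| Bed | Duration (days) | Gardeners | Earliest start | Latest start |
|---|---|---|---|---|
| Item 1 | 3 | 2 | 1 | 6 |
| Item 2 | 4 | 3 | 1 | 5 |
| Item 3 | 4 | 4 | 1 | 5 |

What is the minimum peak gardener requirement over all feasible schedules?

Early-start (Item 1@1, Item 2@1, Item 3@1) gives peak 9: d1:9  d2:9  d3:9  d4:7  d5:0  d6:0  d7:0  d8:0.
Shift Item 3→5.
Schedule Item 1@1, Item 2@1, Item 3@5: d1:5  d2:5  d3:5  d4:3  d5:4  d6:4  d7:4  d8:4 — peak 5.
Total gardener-days = 34 over 8 days ⇒ peak ≥ ⌈34/8⌉ = 5, so 5 is optimal.

5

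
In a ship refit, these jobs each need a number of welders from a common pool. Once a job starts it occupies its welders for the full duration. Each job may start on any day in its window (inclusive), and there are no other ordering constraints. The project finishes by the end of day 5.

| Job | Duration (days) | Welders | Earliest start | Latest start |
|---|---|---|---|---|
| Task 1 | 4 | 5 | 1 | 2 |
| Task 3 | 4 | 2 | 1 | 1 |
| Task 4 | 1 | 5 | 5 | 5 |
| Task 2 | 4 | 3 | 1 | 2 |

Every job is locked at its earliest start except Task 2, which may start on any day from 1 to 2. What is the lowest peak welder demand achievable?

Task 2@1: d1:10  d2:10  d3:10  d4:10  d5:5 → peak 10
Task 2@2: d1:7  d2:10  d3:10  d4:10  d5:8 → peak 10
Best is Task 2@1, peak 10.

10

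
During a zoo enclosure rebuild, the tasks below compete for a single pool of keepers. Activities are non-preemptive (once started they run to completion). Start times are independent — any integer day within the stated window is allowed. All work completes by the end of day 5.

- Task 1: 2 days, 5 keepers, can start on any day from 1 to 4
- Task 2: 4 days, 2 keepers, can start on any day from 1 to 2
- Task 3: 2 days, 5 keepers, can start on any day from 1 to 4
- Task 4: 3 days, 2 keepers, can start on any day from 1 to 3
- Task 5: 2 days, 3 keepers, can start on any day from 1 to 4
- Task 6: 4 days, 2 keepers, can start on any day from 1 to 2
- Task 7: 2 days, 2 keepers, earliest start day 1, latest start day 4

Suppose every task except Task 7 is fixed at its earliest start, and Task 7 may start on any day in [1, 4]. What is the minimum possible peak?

Task 7@1: d1:21  d2:21  d3:6  d4:4  d5:0 → peak 21
Task 7@2: d1:19  d2:21  d3:8  d4:4  d5:0 → peak 21
Task 7@3: d1:19  d2:19  d3:8  d4:6  d5:0 → peak 19
Task 7@4: d1:19  d2:19  d3:6  d4:6  d5:2 → peak 19
Best is Task 7@3, peak 19.

19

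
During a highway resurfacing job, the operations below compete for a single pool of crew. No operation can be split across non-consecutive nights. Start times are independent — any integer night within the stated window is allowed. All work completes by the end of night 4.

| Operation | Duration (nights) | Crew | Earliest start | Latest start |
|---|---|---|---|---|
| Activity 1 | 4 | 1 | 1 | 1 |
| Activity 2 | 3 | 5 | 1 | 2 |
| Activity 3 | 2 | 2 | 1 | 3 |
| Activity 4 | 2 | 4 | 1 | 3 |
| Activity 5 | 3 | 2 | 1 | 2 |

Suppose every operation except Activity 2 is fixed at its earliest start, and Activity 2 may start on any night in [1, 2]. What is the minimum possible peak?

Activity 2@1: n1:14  n2:14  n3:8  n4:1 → peak 14
Activity 2@2: n1:9  n2:14  n3:8  n4:6 → peak 14
Best is Activity 2@1, peak 14.

14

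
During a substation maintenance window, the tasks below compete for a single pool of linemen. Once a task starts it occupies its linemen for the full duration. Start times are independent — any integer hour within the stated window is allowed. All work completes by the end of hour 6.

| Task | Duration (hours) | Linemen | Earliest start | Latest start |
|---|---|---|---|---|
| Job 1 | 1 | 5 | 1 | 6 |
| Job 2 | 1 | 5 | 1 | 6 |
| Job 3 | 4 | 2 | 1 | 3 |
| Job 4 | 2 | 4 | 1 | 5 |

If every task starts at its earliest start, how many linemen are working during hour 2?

At early start, hour 2 has: Job 3, Job 4.
Demand: 2 + 4 = 6.

6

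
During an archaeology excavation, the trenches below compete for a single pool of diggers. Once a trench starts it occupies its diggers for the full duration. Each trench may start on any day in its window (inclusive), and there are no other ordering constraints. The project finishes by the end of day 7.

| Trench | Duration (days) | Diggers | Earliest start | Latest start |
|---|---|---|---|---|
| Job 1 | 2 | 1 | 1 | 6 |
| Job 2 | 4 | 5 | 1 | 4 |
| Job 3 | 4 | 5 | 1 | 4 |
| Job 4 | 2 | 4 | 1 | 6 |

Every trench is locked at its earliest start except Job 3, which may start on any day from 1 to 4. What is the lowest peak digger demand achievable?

10

Job 3@1: d1:15  d2:15  d3:10  d4:10  d5:0  d6:0  d7:0 → peak 15
Job 3@2: d1:10  d2:15  d3:10  d4:10  d5:5  d6:0  d7:0 → peak 15
Job 3@3: d1:10  d2:10  d3:10  d4:10  d5:5  d6:5  d7:0 → peak 10
Job 3@4: d1:10  d2:10  d3:5  d4:10  d5:5  d6:5  d7:5 → peak 10
Best is Job 3@3, peak 10.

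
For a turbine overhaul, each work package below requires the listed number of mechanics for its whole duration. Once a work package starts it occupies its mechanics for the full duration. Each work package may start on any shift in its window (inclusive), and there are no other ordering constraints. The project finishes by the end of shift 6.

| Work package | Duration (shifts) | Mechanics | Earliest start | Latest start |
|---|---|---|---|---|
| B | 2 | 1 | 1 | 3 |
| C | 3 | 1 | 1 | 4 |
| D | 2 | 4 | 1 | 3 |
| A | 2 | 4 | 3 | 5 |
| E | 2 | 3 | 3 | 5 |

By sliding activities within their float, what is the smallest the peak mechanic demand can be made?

5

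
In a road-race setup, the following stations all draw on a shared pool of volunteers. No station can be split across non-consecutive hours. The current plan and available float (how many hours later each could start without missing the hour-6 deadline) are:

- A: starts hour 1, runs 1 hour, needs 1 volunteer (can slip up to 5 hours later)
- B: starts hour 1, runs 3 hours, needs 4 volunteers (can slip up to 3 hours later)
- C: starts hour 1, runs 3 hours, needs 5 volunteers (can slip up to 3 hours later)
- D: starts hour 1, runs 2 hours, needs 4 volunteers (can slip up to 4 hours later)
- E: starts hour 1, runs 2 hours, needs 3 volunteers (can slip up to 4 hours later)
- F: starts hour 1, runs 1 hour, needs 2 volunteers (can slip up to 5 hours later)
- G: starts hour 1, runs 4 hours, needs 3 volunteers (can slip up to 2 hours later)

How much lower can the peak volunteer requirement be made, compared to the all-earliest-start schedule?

12

Early-start peak: h1:22  h2:19  h3:12  h4:3  h5:0  h6:0 ⇒ 22.
Leveled (A@1, B@1, C@4, D@5, E@2, F@1, G@1): h1:10  h2:10  h3:10  h4:8  h5:9  h6:9 ⇒ 10.
Reduction 22 − 10 = 12.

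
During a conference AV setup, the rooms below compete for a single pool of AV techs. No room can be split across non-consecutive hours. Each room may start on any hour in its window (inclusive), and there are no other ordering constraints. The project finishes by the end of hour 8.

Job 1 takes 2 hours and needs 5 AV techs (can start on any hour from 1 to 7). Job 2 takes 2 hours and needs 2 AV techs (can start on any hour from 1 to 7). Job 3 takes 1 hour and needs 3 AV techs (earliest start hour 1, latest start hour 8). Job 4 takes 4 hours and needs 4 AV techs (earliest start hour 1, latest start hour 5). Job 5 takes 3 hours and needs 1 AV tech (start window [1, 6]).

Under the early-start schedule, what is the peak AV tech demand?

Early-start schedule: Job 1@1, Job 2@1, Job 3@1, Job 4@1, Job 5@1.
Load per hour: hour 1: 15, hour 2: 12, hour 3: 5, hour 4: 4, hour 5: 0, hour 6: 0, hour 7: 0, hour 8: 0.
Peak is 15.

15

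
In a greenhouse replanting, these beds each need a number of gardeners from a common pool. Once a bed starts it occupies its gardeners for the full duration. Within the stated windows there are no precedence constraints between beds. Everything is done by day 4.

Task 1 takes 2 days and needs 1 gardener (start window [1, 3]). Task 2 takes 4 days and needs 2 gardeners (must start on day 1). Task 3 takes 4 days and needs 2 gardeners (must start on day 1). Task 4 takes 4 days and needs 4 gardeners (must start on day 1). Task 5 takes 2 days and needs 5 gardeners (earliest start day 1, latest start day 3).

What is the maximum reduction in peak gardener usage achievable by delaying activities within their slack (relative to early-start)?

Early-start peak: d1:14  d2:14  d3:8  d4:8 ⇒ 14.
Leveled (Task 1@1, Task 2@1, Task 3@1, Task 4@1, Task 5@3): d1:9  d2:9  d3:13  d4:13 ⇒ 13.
Reduction 14 − 13 = 1.

1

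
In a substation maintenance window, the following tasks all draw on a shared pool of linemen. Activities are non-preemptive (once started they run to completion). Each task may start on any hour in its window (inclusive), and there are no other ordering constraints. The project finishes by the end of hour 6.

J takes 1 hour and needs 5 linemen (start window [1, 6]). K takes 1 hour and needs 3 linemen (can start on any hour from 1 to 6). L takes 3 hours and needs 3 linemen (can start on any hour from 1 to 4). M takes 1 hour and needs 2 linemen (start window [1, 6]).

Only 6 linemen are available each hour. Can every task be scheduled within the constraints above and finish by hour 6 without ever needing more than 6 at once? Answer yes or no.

Schedule J@1, K@2, L@3, M@2: h1:5  h2:5  h3:3  h4:3  h5:3  h6:0 — peak 5 ≤ 6.

yes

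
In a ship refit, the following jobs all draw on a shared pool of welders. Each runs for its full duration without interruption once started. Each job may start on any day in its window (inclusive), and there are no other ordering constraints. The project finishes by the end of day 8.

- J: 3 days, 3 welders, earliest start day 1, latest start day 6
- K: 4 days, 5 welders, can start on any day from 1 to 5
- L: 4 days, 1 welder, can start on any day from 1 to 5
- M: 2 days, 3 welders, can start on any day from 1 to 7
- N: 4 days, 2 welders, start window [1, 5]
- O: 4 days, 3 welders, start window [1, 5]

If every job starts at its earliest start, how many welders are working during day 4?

11

At early start, day 4 has: K, L, N, O.
Demand: 5 + 1 + 2 + 3 = 11.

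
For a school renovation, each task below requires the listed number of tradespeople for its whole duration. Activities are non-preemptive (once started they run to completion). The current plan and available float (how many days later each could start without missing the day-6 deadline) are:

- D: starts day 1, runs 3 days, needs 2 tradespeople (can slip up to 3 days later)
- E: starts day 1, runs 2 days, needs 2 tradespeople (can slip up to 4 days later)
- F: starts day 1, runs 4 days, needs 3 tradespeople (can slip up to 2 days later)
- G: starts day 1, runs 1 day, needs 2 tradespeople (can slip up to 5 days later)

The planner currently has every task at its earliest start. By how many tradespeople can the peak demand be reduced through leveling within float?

Early-start peak: d1:9  d2:7  d3:5  d4:3  d5:0  d6:0 ⇒ 9.
Leveled (D@1, E@1, F@3, G@4): d1:4  d2:4  d3:5  d4:5  d5:3  d6:3 ⇒ 5.
Reduction 9 − 5 = 4.

4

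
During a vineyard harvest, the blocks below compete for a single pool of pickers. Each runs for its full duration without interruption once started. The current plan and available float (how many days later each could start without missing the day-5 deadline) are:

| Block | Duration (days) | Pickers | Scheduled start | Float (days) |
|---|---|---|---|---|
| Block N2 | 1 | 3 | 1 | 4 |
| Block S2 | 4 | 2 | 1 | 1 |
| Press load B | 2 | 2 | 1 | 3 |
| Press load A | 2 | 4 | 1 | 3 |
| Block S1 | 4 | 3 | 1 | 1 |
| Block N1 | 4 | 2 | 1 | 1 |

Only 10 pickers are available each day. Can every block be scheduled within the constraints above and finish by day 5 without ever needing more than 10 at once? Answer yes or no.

no

The minimum achievable peak is 11; 10 < 11, so no feasible schedule stays within the cap.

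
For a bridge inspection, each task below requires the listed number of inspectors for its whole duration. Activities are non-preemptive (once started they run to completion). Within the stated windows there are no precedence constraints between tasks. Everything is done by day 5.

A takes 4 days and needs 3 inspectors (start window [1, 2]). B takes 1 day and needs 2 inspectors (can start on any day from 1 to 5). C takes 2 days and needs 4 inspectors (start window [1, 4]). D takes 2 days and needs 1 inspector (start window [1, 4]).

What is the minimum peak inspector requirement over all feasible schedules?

Early-start (A@1, B@1, C@1, D@1) gives peak 10: d1:10  d2:8  d3:3  d4:3  d5:0.
Shift C→2, D→4.
Schedule A@1, B@1, C@2, D@4: d1:5  d2:7  d3:7  d4:4  d5:1 — peak 7.

7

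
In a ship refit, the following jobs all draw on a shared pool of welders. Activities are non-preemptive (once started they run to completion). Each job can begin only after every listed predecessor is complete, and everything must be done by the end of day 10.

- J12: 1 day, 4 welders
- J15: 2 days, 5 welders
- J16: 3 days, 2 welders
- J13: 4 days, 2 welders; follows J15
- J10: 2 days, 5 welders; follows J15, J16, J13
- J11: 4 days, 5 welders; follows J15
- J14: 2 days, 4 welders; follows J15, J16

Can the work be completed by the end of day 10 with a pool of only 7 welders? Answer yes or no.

no

The minimum achievable peak is 8; 7 < 8, so no feasible schedule stays within the cap.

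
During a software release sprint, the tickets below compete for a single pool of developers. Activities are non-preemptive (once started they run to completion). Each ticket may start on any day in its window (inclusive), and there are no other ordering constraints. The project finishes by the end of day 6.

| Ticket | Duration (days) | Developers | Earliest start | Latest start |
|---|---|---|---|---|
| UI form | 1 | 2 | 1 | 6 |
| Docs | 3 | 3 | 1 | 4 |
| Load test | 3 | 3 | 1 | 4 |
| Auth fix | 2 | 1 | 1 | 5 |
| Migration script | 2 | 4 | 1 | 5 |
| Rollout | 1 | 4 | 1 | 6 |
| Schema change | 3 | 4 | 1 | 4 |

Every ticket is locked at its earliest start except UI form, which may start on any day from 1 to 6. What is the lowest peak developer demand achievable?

UI form@1: d1:21  d2:15  d3:10  d4:0  d5:0  d6:0 → peak 21
UI form@2: d1:19  d2:17  d3:10  d4:0  d5:0  d6:0 → peak 19
UI form@3: d1:19  d2:15  d3:12  d4:0  d5:0  d6:0 → peak 19
UI form@4: d1:19  d2:15  d3:10  d4:2  d5:0  d6:0 → peak 19
UI form@5: d1:19  d2:15  d3:10  d4:0  d5:2  d6:0 → peak 19
UI form@6: d1:19  d2:15  d3:10  d4:0  d5:0  d6:2 → peak 19
Best is UI form@2, peak 19.

19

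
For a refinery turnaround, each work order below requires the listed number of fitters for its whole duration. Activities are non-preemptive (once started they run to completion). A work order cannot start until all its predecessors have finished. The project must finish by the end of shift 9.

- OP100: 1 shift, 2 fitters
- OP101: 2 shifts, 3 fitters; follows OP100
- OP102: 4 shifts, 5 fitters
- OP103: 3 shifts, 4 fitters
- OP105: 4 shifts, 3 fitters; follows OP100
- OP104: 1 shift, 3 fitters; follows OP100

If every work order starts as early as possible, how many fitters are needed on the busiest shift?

Early-start schedule: OP100@1, OP101@2, OP102@1, OP103@1, OP105@2, OP104@2.
Load per shift: shift 1: 11, shift 2: 18, shift 3: 15, shift 4: 8, shift 5: 3, shift 6: 0, shift 7: 0, shift 8: 0, shift 9: 0.
Peak is 18.

18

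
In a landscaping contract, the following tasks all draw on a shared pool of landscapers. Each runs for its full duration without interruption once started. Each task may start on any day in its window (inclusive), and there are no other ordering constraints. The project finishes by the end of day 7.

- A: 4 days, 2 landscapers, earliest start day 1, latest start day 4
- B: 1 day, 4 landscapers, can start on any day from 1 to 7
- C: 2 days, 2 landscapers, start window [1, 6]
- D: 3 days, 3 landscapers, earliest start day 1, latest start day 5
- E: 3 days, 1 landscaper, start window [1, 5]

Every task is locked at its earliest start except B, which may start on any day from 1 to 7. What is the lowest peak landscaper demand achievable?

8

B@1: d1:12  d2:8  d3:6  d4:2  d5:0  d6:0  d7:0 → peak 12
B@2: d1:8  d2:12  d3:6  d4:2  d5:0  d6:0  d7:0 → peak 12
B@3: d1:8  d2:8  d3:10  d4:2  d5:0  d6:0  d7:0 → peak 10
B@4: d1:8  d2:8  d3:6  d4:6  d5:0  d6:0  d7:0 → peak 8
B@5: d1:8  d2:8  d3:6  d4:2  d5:4  d6:0  d7:0 → peak 8
B@6: d1:8  d2:8  d3:6  d4:2  d5:0  d6:4  d7:0 → peak 8
B@7: d1:8  d2:8  d3:6  d4:2  d5:0  d6:0  d7:4 → peak 8
Best is B@4, peak 8.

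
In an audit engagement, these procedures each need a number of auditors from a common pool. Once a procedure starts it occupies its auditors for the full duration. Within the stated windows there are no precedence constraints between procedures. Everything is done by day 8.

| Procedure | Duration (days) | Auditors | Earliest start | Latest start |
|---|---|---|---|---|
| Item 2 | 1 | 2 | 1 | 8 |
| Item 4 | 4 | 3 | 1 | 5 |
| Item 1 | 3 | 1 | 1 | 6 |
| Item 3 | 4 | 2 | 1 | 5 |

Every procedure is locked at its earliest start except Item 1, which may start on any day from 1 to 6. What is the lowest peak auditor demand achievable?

Item 1@1: d1:8  d2:6  d3:6  d4:5  d5:0  d6:0  d7:0  d8:0 → peak 8
Item 1@2: d1:7  d2:6  d3:6  d4:6  d5:0  d6:0  d7:0  d8:0 → peak 7
Item 1@3: d1:7  d2:5  d3:6  d4:6  d5:1  d6:0  d7:0  d8:0 → peak 7
Item 1@4: d1:7  d2:5  d3:5  d4:6  d5:1  d6:1  d7:0  d8:0 → peak 7
Item 1@5: d1:7  d2:5  d3:5  d4:5  d5:1  d6:1  d7:1  d8:0 → peak 7
Item 1@6: d1:7  d2:5  d3:5  d4:5  d5:0  d6:1  d7:1  d8:1 → peak 7
Best is Item 1@2, peak 7.

7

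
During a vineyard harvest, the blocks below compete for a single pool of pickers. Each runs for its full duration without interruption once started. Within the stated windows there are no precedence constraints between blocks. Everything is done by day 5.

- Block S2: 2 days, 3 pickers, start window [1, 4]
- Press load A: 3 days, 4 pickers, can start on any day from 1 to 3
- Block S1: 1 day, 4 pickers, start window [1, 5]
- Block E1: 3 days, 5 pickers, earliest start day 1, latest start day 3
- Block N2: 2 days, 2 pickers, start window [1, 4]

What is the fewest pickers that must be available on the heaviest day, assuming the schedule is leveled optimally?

9

Early-start (Block S2@1, Press load A@1, Block S1@1, Block E1@1, Block N2@1) gives peak 18: d1:18  d2:14  d3:9  d4:0  d5:0.
Shift Block S1→4, Block E1→3.
Schedule Block S2@1, Press load A@1, Block S1@4, Block E1@3, Block N2@1: d1:9  d2:9  d3:9  d4:9  d5:5 — peak 9.
Total picker-days = 41 over 5 days ⇒ peak ≥ ⌈41/5⌉ = 9, so 9 is optimal.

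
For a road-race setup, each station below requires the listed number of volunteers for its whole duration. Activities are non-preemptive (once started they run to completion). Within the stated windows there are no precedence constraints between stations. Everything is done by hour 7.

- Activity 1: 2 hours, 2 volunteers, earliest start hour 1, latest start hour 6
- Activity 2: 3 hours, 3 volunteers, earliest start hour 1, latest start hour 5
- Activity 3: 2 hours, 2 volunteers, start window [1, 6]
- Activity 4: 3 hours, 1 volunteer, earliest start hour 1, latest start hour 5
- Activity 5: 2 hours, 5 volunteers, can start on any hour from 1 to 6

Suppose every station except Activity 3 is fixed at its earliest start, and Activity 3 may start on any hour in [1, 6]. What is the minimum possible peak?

11

Activity 3@1: h1:13  h2:13  h3:4  h4:0  h5:0  h6:0  h7:0 → peak 13
Activity 3@2: h1:11  h2:13  h3:6  h4:0  h5:0  h6:0  h7:0 → peak 13
Activity 3@3: h1:11  h2:11  h3:6  h4:2  h5:0  h6:0  h7:0 → peak 11
Activity 3@4: h1:11  h2:11  h3:4  h4:2  h5:2  h6:0  h7:0 → peak 11
Activity 3@5: h1:11  h2:11  h3:4  h4:0  h5:2  h6:2  h7:0 → peak 11
Activity 3@6: h1:11  h2:11  h3:4  h4:0  h5:0  h6:2  h7:2 → peak 11
Best is Activity 3@3, peak 11.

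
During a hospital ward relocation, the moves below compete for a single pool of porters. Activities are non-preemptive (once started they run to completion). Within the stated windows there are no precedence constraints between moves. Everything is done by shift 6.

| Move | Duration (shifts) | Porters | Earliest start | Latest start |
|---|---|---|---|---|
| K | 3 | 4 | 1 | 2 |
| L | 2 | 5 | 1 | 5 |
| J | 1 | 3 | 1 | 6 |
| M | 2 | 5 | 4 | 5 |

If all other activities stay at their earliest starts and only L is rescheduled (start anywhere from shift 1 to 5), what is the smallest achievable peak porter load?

L@1: s1:12  s2:9  s3:4  s4:5  s5:5  s6:0 → peak 12
L@2: s1:7  s2:9  s3:9  s4:5  s5:5  s6:0 → peak 9
L@3: s1:7  s2:4  s3:9  s4:10  s5:5  s6:0 → peak 10
L@4: s1:7  s2:4  s3:4  s4:10  s5:10  s6:0 → peak 10
L@5: s1:7  s2:4  s3:4  s4:5  s5:10  s6:5 → peak 10
Best is L@2, peak 9.

9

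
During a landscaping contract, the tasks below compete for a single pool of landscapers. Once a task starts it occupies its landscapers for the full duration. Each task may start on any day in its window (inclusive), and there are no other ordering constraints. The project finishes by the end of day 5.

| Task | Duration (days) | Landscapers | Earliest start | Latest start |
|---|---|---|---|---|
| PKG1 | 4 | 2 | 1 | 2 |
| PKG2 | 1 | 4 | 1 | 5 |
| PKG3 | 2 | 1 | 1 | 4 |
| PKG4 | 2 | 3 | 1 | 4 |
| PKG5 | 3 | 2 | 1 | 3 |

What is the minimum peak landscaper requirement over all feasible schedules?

6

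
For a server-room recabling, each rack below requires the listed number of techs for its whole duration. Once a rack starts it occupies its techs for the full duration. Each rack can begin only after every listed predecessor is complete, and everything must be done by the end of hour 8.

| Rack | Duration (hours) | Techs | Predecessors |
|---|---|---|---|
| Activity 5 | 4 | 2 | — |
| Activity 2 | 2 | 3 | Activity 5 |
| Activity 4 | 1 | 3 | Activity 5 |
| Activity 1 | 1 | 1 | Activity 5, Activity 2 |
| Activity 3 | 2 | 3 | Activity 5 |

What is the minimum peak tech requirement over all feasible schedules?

Early-start (Activity 5@1, Activity 2@5, Activity 4@5, Activity 1@7, Activity 3@5) gives peak 9: h1:2  h2:2  h3:2  h4:2  h5:9  h6:6  h7:1  h8:0.
Shift Activity 3→6.
Schedule Activity 5@1, Activity 2@5, Activity 4@5, Activity 1@7, Activity 3@6: h1:2  h2:2  h3:2  h4:2  h5:6  h6:6  h7:4  h8:0 — peak 6.

6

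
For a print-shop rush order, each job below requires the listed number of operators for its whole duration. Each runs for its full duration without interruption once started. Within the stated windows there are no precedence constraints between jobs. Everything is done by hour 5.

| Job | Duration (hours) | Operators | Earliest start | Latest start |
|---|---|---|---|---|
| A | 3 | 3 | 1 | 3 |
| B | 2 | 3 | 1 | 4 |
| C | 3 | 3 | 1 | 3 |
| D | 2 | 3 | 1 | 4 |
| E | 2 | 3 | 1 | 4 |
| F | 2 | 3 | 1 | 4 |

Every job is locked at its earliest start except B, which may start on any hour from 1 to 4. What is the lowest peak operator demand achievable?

B@1: h1:18  h2:18  h3:6  h4:0  h5:0 → peak 18
B@2: h1:15  h2:18  h3:9  h4:0  h5:0 → peak 18
B@3: h1:15  h2:15  h3:9  h4:3  h5:0 → peak 15
B@4: h1:15  h2:15  h3:6  h4:3  h5:3 → peak 15
Best is B@3, peak 15.

15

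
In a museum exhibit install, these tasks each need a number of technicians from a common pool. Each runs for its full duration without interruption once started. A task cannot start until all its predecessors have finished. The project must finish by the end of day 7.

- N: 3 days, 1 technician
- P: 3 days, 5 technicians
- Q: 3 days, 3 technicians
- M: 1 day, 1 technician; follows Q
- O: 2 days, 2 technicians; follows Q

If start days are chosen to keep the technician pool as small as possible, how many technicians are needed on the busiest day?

Early-start (N@1, P@1, Q@1, M@4, O@4) gives peak 9: d1:9  d2:9  d3:9  d4:3  d5:2  d6:0  d7:0.
Shift P→4, O→5.
Schedule N@1, P@4, Q@1, M@4, O@5: d1:4  d2:4  d3:4  d4:6  d5:7  d6:7  d7:0 — peak 7.

7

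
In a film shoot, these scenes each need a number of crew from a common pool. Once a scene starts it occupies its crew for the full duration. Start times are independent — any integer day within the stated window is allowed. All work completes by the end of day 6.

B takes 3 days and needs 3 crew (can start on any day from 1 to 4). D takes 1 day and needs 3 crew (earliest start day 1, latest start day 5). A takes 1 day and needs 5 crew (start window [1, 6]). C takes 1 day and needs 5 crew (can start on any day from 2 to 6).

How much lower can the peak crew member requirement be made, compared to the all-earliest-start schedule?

Early-start peak: d1:11  d2:8  d3:3  d4:0  d5:0  d6:0 ⇒ 11.
Leveled (B@1, D@4, A@5, C@6): d1:3  d2:3  d3:3  d4:3  d5:5  d6:5 ⇒ 5.
Reduction 11 − 5 = 6.

6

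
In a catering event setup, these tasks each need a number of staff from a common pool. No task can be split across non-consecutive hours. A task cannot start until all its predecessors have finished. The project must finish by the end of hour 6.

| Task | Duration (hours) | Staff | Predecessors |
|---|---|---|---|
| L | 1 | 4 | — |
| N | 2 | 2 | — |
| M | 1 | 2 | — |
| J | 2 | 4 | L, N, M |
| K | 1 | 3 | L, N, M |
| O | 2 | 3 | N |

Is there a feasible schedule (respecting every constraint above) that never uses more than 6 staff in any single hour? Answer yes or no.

Schedule L@1, N@1, M@2, J@3, K@5, O@5: h1:6  h2:4  h3:4  h4:4  h5:6  h6:3 — peak 6 ≤ 6.

yes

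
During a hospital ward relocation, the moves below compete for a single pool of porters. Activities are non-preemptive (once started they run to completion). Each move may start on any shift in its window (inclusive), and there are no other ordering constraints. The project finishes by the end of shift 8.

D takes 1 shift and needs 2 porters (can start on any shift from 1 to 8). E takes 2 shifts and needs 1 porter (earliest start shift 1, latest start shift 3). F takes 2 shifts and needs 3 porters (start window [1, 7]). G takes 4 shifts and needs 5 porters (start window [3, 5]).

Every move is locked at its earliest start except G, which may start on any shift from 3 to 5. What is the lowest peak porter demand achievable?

G@3: s1:6  s2:4  s3:5  s4:5  s5:5  s6:5  s7:0  s8:0 → peak 6
G@4: s1:6  s2:4  s3:0  s4:5  s5:5  s6:5  s7:5  s8:0 → peak 6
G@5: s1:6  s2:4  s3:0  s4:0  s5:5  s6:5  s7:5  s8:5 → peak 6
Best is G@3, peak 6.

6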